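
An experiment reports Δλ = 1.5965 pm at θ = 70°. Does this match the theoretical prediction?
Yes, consistent

Calculate the expected shift for θ = 70°:

Δλ_expected = λ_C(1 - cos(70°))
Δλ_expected = 2.4263 × (1 - cos(70°))
Δλ_expected = 2.4263 × 0.6580
Δλ_expected = 1.5965 pm

Given shift: 1.5965 pm
Expected shift: 1.5965 pm
Difference: 0.0000 pm

The values match. This is consistent with Compton scattering at the stated angle.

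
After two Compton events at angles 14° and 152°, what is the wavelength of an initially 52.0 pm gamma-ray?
56.6407 pm

Apply Compton shift twice:

First scattering at θ₁ = 14°:
Δλ₁ = λ_C(1 - cos(14°))
Δλ₁ = 2.4263 × 0.0297
Δλ₁ = 0.0721 pm

After first scattering:
λ₁ = 52.0 + 0.0721 = 52.0721 pm

Second scattering at θ₂ = 152°:
Δλ₂ = λ_C(1 - cos(152°))
Δλ₂ = 2.4263 × 1.8829
Δλ₂ = 4.5686 pm

Final wavelength:
λ₂ = 52.0721 + 4.5686 = 56.6407 pm

Total shift: Δλ_total = 0.0721 + 4.5686 = 4.6407 pm

(Intermediate values are shown rounded; full precision is carried through to the final answer.)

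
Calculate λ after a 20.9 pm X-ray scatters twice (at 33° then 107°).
24.4271 pm

Apply Compton shift twice:

First scattering at θ₁ = 33°:
Δλ₁ = λ_C(1 - cos(33°))
Δλ₁ = 2.4263 × 0.1613
Δλ₁ = 0.3914 pm

After first scattering:
λ₁ = 20.9 + 0.3914 = 21.2914 pm

Second scattering at θ₂ = 107°:
Δλ₂ = λ_C(1 - cos(107°))
Δλ₂ = 2.4263 × 1.2924
Δλ₂ = 3.1357 pm

Final wavelength:
λ₂ = 21.2914 + 3.1357 = 24.4271 pm

Total shift: Δλ_total = 0.3914 + 3.1357 = 3.5271 pm

(Intermediate values are shown rounded; full precision is carried through to the final answer.)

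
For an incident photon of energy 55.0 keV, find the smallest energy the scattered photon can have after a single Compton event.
45.2576 keV (at θ = 180°)

The scattered photon has minimum energy when its wavelength is maximum, i.e., when the Compton shift Δλ = λ_C(1 − cos θ) is maximum. This occurs at θ = 180° (backscattering), giving Δλ_max = 2λ_C = 4.8526 pm.

Initial wavelength: λ₀ = hc/E₀ = 22.5426 pm
Maximum final wavelength: λ'_max = λ₀ + 2λ_C = 22.5426 + 4.8526 = 27.3952 pm
Minimum final energy: E'_min = hc/λ'_max = 45.2576 keV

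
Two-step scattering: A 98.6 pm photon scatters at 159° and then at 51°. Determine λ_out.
104.1908 pm

Apply Compton shift twice:

First scattering at θ₁ = 159°:
Δλ₁ = λ_C(1 - cos(159°))
Δλ₁ = 2.4263 × 1.9336
Δλ₁ = 4.6915 pm

After first scattering:
λ₁ = 98.6 + 4.6915 = 103.2915 pm

Second scattering at θ₂ = 51°:
Δλ₂ = λ_C(1 - cos(51°))
Δλ₂ = 2.4263 × 0.3707
Δλ₂ = 0.8994 pm

Final wavelength:
λ₂ = 103.2915 + 0.8994 = 104.1908 pm

Total shift: Δλ_total = 4.6915 + 0.8994 = 5.5908 pm

(Intermediate values are shown rounded; full precision is carried through to the final answer.)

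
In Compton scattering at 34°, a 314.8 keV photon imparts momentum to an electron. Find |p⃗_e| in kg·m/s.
9.4935e-23 kg·m/s

The electron is initially at rest, so by conservation of momentum:
p⃗_e = p⃗₀ − p⃗'  (incident photon momentum minus scattered photon momentum)

Photon momentum magnitudes (p = h/λ = E/c):
λ₀ = hc/E₀ = 3.9385 pm → p₀ = h/λ₀ = 1.6824e-22 kg·m/s
Δλ = λ_C(1 − cos 34°) = 0.4148 pm
λ' = 4.3533 pm → p' = h/λ' = 1.5221e-22 kg·m/s

The scattered photon makes angle θ = 34° with the incident direction, so by the law of cosines:
|p⃗_e|² = p₀² + p'² − 2p₀p'cos θ
|p⃗_e|² = (1.6824e-22)² + (1.5221e-22)² − 2·1.6824e-22·1.5221e-22·cos(34°)
|p⃗_e| = 9.4935e-23 kg·m/s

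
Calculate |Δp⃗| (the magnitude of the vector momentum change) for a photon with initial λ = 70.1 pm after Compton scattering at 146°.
1.7541e-23 kg·m/s

Photon momentum magnitude is p = h/λ.

Initial momentum:
p₀ = h/λ = 6.6261e-34/7.0100e-11 = 9.4523e-24 kg·m/s

After scattering:
λ' = λ + Δλ = 70.1 + 4.4378 = 74.5378 pm
p' = h/λ' = 6.6261e-34/7.4538e-11 = 8.8895e-24 kg·m/s

Momentum is a vector; the scattered photon's direction makes angle θ = 146° with the incident direction. The magnitude of the vector change Δp⃗ = p⃗₀ − p⃗' is found from the law of cosines:
|Δp⃗|² = p₀² + p'² − 2p₀p'cos θ
|Δp⃗|² = (9.4523e-24)² + (8.8895e-24)² − 2·9.4523e-24·8.8895e-24·cos(146°)
|Δp⃗| = 1.7541e-23 kg·m/s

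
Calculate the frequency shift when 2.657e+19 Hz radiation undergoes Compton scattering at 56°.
2.301e+18 Hz (decrease)

Convert frequency to wavelength (c = 299792458 m/s):
λ₀ = c/f₀ = 299792458/2.657e+19 = 1.1283118e-11 m = 11.2831 pm

Calculate Compton shift:
Δλ = λ_C(1 - cos(56°)) = 1.0695 pm

Final wavelength:
λ' = λ₀ + Δλ = 11.2831 + 1.0695 = 12.3527 pm

Final frequency:
f' = c/λ' = 299792458/1.2352653e-11 = 2.4269479e+19 Hz

Frequency shift (decrease):
Δf = f₀ - f' = 2.657e+19 - 2.4269479e+19 = 2.301e+18 Hz

(Intermediate values are shown rounded; full precision is carried through to the final answer.)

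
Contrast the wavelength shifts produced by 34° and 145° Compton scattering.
145° produces the larger shift by a factor of 10.641

Calculate both shifts using Δλ = λ_C(1 - cos θ):

For θ₁ = 34°:
Δλ₁ = 2.4263 × (1 - cos(34°))
Δλ₁ = 2.4263 × 0.1710
Δλ₁ = 0.4148 pm

For θ₂ = 145°:
Δλ₂ = 2.4263 × (1 - cos(145°))
Δλ₂ = 2.4263 × 1.8192
Δλ₂ = 4.4138 pm

The 145° angle produces the larger shift.
Ratio: 4.4138/0.4148 = 10.641

(Intermediate values are shown rounded; full precision is carried through to the final answer.)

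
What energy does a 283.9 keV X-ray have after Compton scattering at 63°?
217.8231 keV

First convert energy to wavelength:
λ = hc/E, with hc ≈ 1239.842 keV·pm (i.e. 1239.842 eV·nm)

For E = 283.9 keV = 283900 eV:
λ = 1239.842 keV·pm / 283.9 keV
λ = 4.3672 pm

Calculate the Compton shift:
Δλ = λ_C(1 - cos(63°)) = 2.4263 × 0.5460
Δλ = 1.3248 pm

Final wavelength:
λ' = 4.3672 + 1.3248 = 5.6920 pm

Final energy:
E' = hc/λ' = 1239.842 / 5.6920 = 217.8231 keV

(Intermediate values are shown rounded; full precision is carried through to the final answer.)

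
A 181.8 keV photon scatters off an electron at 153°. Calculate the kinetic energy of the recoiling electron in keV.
73.1180 keV

By energy conservation: K_e = E_initial - E_final

First find the scattered photon energy:
Initial wavelength: λ = hc/E = 6.8198 pm
Compton shift: Δλ = λ_C(1 - cos(153°)) = 4.5882 pm
Final wavelength: λ' = 6.8198 + 4.5882 = 11.4080 pm
Final photon energy: E' = hc/λ' = 108.6820 keV

Electron kinetic energy:
K_e = E - E' = 181.8000 - 108.6820 = 73.1180 keV

(Intermediate values are shown rounded; full precision is carried through to the final answer.)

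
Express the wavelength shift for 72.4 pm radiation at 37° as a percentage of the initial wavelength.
0.6748%

Calculate the Compton shift:
Δλ = λ_C(1 - cos(37°))
Δλ = 2.4263 × (1 - cos(37°))
Δλ = 2.4263 × 0.2014
Δλ = 0.4886 pm

Percentage change:
(Δλ/λ₀) × 100 = (0.4886/72.4) × 100
= 0.6748%

(Intermediate values are shown rounded; full precision is carried through to the final answer.)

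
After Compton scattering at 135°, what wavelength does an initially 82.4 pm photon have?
86.5420 pm

Using the Compton formula: λ' = λ + λ_C(1 − cos θ)

For θ = 135°, cos θ = -√2/2 (exact) ≈ -0.7071, so:
1 − cos 135° = 1 − (-√2/2) ≈ 1.7071

Δλ = λ_C × 1.7071 = 2.4263 × 1.7071 = 4.1420 pm

λ' = 82.4 + 4.1420 = 86.5420 pm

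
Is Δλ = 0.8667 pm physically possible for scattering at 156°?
No, inconsistent

Calculate the expected shift for θ = 156°:

Δλ_expected = λ_C(1 - cos(156°))
Δλ_expected = 2.4263 × (1 - cos(156°))
Δλ_expected = 2.4263 × 1.9135
Δλ_expected = 4.6429 pm

Given shift: 0.8667 pm
Expected shift: 4.6429 pm
Difference: 3.7761 pm

The values do not match. The given shift corresponds to θ ≈ 50.0°, not 156°.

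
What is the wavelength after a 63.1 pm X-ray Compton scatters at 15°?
63.1827 pm

Using the Compton scattering formula:
λ' = λ + Δλ = λ + λ_C(1 - cos θ)

Given:
- Initial wavelength λ = 63.1 pm
- Scattering angle θ = 15°
- Compton wavelength λ_C ≈ 2.4263 pm

Calculate the shift:
Δλ = 2.4263 × (1 - cos(15°))
Δλ = 2.4263 × 0.0341
Δλ = 0.0827 pm

Final wavelength:
λ' = 63.1 + 0.0827 = 63.1827 pm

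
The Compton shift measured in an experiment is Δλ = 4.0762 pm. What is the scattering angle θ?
132.84°

From the Compton formula Δλ = λ_C(1 - cos θ), we can solve for θ:

cos θ = 1 - Δλ/λ_C

Given:
- Δλ = 4.0762 pm
- λ_C = h/(m_e·c) ≈ 2.42631024 pm

cos θ = 1 - 4.0762/2.42631024
cos θ = 1 - 1.680000
cos θ = -0.680000

θ = arccos(-0.680000)
θ = 132.84°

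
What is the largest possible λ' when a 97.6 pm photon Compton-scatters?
102.4526 pm (at θ = 180°)

The Compton shift is Δλ = λ_C(1 − cos θ).

Since cos θ ranges from −1 to 1, the factor (1 − cos θ) ranges from 0 to 2; the maximum shift occurs at θ = 180° (backscattering):
Δλ_max = 2λ_C = 2 × 2.4263 pm = 4.8526 pm

Maximum scattered wavelength:
λ'_max = λ₀ + Δλ_max = 97.6 + 4.8526 = 102.4526 pm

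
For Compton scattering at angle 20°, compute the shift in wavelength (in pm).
0.1463 pm

Using the Compton scattering formula:
Δλ = λ_C(1 - cos θ)

where λ_C = h/(m_e·c) ≈ 2.4263 pm is the Compton wavelength of an electron.

For θ = 20°:
cos(20°) = 0.9397
1 - cos(20°) = 0.0603

Δλ = 2.4263 × 0.0603
Δλ = 0.1463 pm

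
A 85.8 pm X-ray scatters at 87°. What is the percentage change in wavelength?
2.6799%

Calculate the Compton shift:
Δλ = λ_C(1 - cos(87°))
Δλ = 2.4263 × (1 - cos(87°))
Δλ = 2.4263 × 0.9477
Δλ = 2.2993 pm

Percentage change:
(Δλ/λ₀) × 100 = (2.2993/85.8) × 100
= 2.6799%

(Intermediate values are shown rounded; full precision is carried through to the final answer.)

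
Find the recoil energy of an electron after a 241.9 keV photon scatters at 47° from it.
31.6505 keV

By energy conservation: K_e = E_initial - E_final

First find the scattered photon energy:
Initial wavelength: λ = hc/E = 5.1254 pm
Compton shift: Δλ = λ_C(1 - cos(47°)) = 0.7716 pm
Final wavelength: λ' = 5.1254 + 0.7716 = 5.8970 pm
Final photon energy: E' = hc/λ' = 210.2495 keV

Electron kinetic energy:
K_e = E - E' = 241.9000 - 210.2495 = 31.6505 keV

(Intermediate values are shown rounded; full precision is carried through to the final answer.)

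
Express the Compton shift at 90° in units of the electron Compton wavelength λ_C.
1.0000 λ_C

The Compton shift formula is:
Δλ = λ_C(1 - cos θ)

Dividing both sides by λ_C:
Δλ/λ_C = 1 - cos θ

For θ = 90°:
Δλ/λ_C = 1 - cos(90°)
Δλ/λ_C = 1 - 0.0000
Δλ/λ_C = 1.0000

This means the shift is 1.0000 × λ_C = 2.4263 pm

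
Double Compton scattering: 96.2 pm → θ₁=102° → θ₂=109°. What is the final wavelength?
102.3470 pm

Apply Compton shift twice:

First scattering at θ₁ = 102°:
Δλ₁ = λ_C(1 - cos(102°))
Δλ₁ = 2.4263 × 1.2079
Δλ₁ = 2.9308 pm

After first scattering:
λ₁ = 96.2 + 2.9308 = 99.1308 pm

Second scattering at θ₂ = 109°:
Δλ₂ = λ_C(1 - cos(109°))
Δλ₂ = 2.4263 × 1.3256
Δλ₂ = 3.2162 pm

Final wavelength:
λ₂ = 99.1308 + 3.2162 = 102.3470 pm

Total shift: Δλ_total = 2.9308 + 3.2162 = 6.1470 pm

(Intermediate values are shown rounded; full precision is carried through to the final answer.)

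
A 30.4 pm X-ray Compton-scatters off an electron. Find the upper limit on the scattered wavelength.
35.2526 pm (at θ = 180°)

The Compton shift is Δλ = λ_C(1 − cos θ).

Since cos θ ranges from −1 to 1, the factor (1 − cos θ) ranges from 0 to 2; the maximum shift occurs at θ = 180° (backscattering):
Δλ_max = 2λ_C = 2 × 2.4263 pm = 4.8526 pm

Maximum scattered wavelength:
λ'_max = λ₀ + Δλ_max = 30.4 + 4.8526 = 35.2526 pm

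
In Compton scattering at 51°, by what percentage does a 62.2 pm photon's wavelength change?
1.4460%

Calculate the Compton shift:
Δλ = λ_C(1 - cos(51°))
Δλ = 2.4263 × (1 - cos(51°))
Δλ = 2.4263 × 0.3707
Δλ = 0.8994 pm

Percentage change:
(Δλ/λ₀) × 100 = (0.8994/62.2) × 100
= 1.4460%

(Intermediate values are shown rounded; full precision is carried through to the final answer.)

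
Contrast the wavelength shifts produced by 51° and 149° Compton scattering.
149° produces the larger shift by a factor of 5.010

Calculate both shifts using Δλ = λ_C(1 - cos θ):

For θ₁ = 51°:
Δλ₁ = 2.4263 × (1 - cos(51°))
Δλ₁ = 2.4263 × 0.3707
Δλ₁ = 0.8994 pm

For θ₂ = 149°:
Δλ₂ = 2.4263 × (1 - cos(149°))
Δλ₂ = 2.4263 × 1.8572
Δλ₂ = 4.5061 pm

The 149° angle produces the larger shift.
Ratio: 4.5061/0.8994 = 5.010

(Intermediate values are shown rounded; full precision is carried through to the final answer.)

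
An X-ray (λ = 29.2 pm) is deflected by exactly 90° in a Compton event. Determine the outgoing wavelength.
31.6263 pm

Using the Compton formula: λ' = λ + λ_C(1 − cos θ)

For θ = 90°, cos θ = 0 (exact) = 0.0000, so:
1 − cos 90° = 1 − (0) = 1.0000

Δλ = λ_C × 1.0000 = 2.4263 × 1.0000 = 2.4263 pm

λ' = 29.2 + 2.4263 = 31.6263 pm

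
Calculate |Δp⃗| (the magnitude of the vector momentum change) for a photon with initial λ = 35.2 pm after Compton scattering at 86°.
2.4916e-23 kg·m/s

Photon momentum magnitude is p = h/λ.

Initial momentum:
p₀ = h/λ = 6.6261e-34/3.5200e-11 = 1.8824e-23 kg·m/s

After scattering:
λ' = λ + Δλ = 35.2 + 2.2571 = 37.4571 pm
p' = h/λ' = 6.6261e-34/3.7457e-11 = 1.7690e-23 kg·m/s

Momentum is a vector; the scattered photon's direction makes angle θ = 86° with the incident direction. The magnitude of the vector change Δp⃗ = p⃗₀ − p⃗' is found from the law of cosines:
|Δp⃗|² = p₀² + p'² − 2p₀p'cos θ
|Δp⃗|² = (1.8824e-23)² + (1.7690e-23)² − 2·1.8824e-23·1.7690e-23·cos(86°)
|Δp⃗| = 2.4916e-23 kg·m/s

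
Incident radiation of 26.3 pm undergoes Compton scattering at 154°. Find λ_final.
30.9071 pm

Using the Compton scattering formula:
λ' = λ + Δλ = λ + λ_C(1 - cos θ)

Given:
- Initial wavelength λ = 26.3 pm
- Scattering angle θ = 154°
- Compton wavelength λ_C ≈ 2.4263 pm

Calculate the shift:
Δλ = 2.4263 × (1 - cos(154°))
Δλ = 2.4263 × 1.8988
Δλ = 4.6071 pm

Final wavelength:
λ' = 26.3 + 4.6071 = 30.9071 pm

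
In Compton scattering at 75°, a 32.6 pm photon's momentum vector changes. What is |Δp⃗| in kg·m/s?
2.4114e-23 kg·m/s

Photon momentum magnitude is p = h/λ.

Initial momentum:
p₀ = h/λ = 6.6261e-34/3.2600e-11 = 2.0325e-23 kg·m/s

After scattering:
λ' = λ + Δλ = 32.6 + 1.7983 = 34.3983 pm
p' = h/λ' = 6.6261e-34/3.4398e-11 = 1.9263e-23 kg·m/s

Momentum is a vector; the scattered photon's direction makes angle θ = 75° with the incident direction. The magnitude of the vector change Δp⃗ = p⃗₀ − p⃗' is found from the law of cosines:
|Δp⃗|² = p₀² + p'² − 2p₀p'cos θ
|Δp⃗|² = (2.0325e-23)² + (1.9263e-23)² − 2·2.0325e-23·1.9263e-23·cos(75°)
|Δp⃗| = 2.4114e-23 kg·m/s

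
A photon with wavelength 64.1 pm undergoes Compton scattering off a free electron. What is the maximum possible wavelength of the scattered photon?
68.9526 pm (at θ = 180°)

The Compton shift is Δλ = λ_C(1 − cos θ).

Since cos θ ranges from −1 to 1, the factor (1 − cos θ) ranges from 0 to 2; the maximum shift occurs at θ = 180° (backscattering):
Δλ_max = 2λ_C = 2 × 2.4263 pm = 4.8526 pm

Maximum scattered wavelength:
λ'_max = λ₀ + Δλ_max = 64.1 + 4.8526 = 68.9526 pm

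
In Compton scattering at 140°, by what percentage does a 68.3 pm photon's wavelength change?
6.2738%

Calculate the Compton shift:
Δλ = λ_C(1 - cos(140°))
Δλ = 2.4263 × (1 - cos(140°))
Δλ = 2.4263 × 1.7660
Δλ = 4.2850 pm

Percentage change:
(Δλ/λ₀) × 100 = (4.2850/68.3) × 100
= 6.2738%

(Intermediate values are shown rounded; full precision is carried through to the final answer.)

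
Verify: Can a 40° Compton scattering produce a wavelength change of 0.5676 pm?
Yes, consistent

Calculate the expected shift for θ = 40°:

Δλ_expected = λ_C(1 - cos(40°))
Δλ_expected = 2.4263 × (1 - cos(40°))
Δλ_expected = 2.4263 × 0.2340
Δλ_expected = 0.5676 pm

Given shift: 0.5676 pm
Expected shift: 0.5676 pm
Difference: 0.0000 pm

The values match. This is consistent with Compton scattering at the stated angle.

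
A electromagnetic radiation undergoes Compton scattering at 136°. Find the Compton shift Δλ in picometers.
4.1717 pm

Using the Compton scattering formula:
Δλ = λ_C(1 - cos θ)

where λ_C = h/(m_e·c) ≈ 2.4263 pm is the Compton wavelength of an electron.

For θ = 136°:
cos(136°) = -0.7193
1 - cos(136°) = 1.7193

Δλ = 2.4263 × 1.7193
Δλ = 4.1717 pm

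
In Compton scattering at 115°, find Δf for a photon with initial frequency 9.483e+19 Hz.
4.950e+19 Hz (decrease)

Convert frequency to wavelength (c = 299792458 m/s):
λ₀ = c/f₀ = 299792458/9.483e+19 = 3.1613673e-12 m = 3.1614 pm

Calculate Compton shift:
Δλ = λ_C(1 - cos(115°)) = 3.4517 pm

Final wavelength:
λ' = λ₀ + Δλ = 3.1614 + 3.4517 = 6.6131 pm

Final frequency:
f' = c/λ' = 299792458/6.6130805e-12 = 4.5333254e+19 Hz

Frequency shift (decrease):
Δf = f₀ - f' = 9.483e+19 - 4.5333254e+19 = 4.950e+19 Hz

(Intermediate values are shown rounded; full precision is carried through to the final answer.)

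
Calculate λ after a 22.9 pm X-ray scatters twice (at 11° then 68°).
24.4620 pm

Apply Compton shift twice:

First scattering at θ₁ = 11°:
Δλ₁ = λ_C(1 - cos(11°))
Δλ₁ = 2.4263 × 0.0184
Δλ₁ = 0.0446 pm

After first scattering:
λ₁ = 22.9 + 0.0446 = 22.9446 pm

Second scattering at θ₂ = 68°:
Δλ₂ = λ_C(1 - cos(68°))
Δλ₂ = 2.4263 × 0.6254
Δλ₂ = 1.5174 pm

Final wavelength:
λ₂ = 22.9446 + 1.5174 = 24.4620 pm

Total shift: Δλ_total = 0.0446 + 1.5174 = 1.5620 pm

(Intermediate values are shown rounded; full precision is carried through to the final answer.)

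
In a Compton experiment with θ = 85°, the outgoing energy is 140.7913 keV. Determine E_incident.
188.1000 keV

Convert final energy to wavelength (hc ≈ 1239.842 keV·pm):
λ' = hc/E' = 1239.842 / 140.7913 = 8.8062 pm

Calculate the Compton shift:
Δλ = λ_C(1 - cos(85°))
Δλ = 2.4263 × (1 - cos(85°))
Δλ = 2.2148 pm

Initial wavelength:
λ = λ' - Δλ = 8.8062 - 2.2148 = 6.5914 pm

Initial energy:
E = hc/λ = 1239.842 / 6.5914 = 188.1000 keV

(Intermediate values are shown rounded; full precision is carried through to the final answer.)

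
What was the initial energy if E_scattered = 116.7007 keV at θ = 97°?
156.9000 keV

Convert final energy to wavelength (hc ≈ 1239.842 keV·pm):
λ' = hc/E' = 1239.842 / 116.7007 = 10.6241 pm

Calculate the Compton shift:
Δλ = λ_C(1 - cos(97°))
Δλ = 2.4263 × (1 - cos(97°))
Δλ = 2.7220 pm

Initial wavelength:
λ = λ' - Δλ = 10.6241 - 2.7220 = 7.9021 pm

Initial energy:
E = hc/λ = 1239.842 / 7.9021 = 156.9000 keV

(Intermediate values are shown rounded; full precision is carried through to the final answer.)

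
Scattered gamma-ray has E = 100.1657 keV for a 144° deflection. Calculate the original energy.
155.2000 keV

Convert final energy to wavelength (hc ≈ 1239.842 keV·pm):
λ' = hc/E' = 1239.842 / 100.1657 = 12.3779 pm

Calculate the Compton shift:
Δλ = λ_C(1 - cos(144°))
Δλ = 2.4263 × (1 - cos(144°))
Δλ = 4.3892 pm

Initial wavelength:
λ = λ' - Δλ = 12.3779 - 4.3892 = 7.9887 pm

Initial energy:
E = hc/λ = 1239.842 / 7.9887 = 155.2000 keV

(Intermediate values are shown rounded; full precision is carried through to the final answer.)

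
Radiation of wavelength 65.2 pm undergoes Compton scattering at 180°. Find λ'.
70.0526 pm

Using the Compton formula: λ' = λ + λ_C(1 − cos θ)

For θ = 180°, cos θ = -1 (exact) = -1.0000, so:
1 − cos 180° = 1 − (-1) = 2.0000

Δλ = λ_C × 2.0000 = 2.4263 × 2.0000 = 4.8526 pm

λ' = 65.2 + 4.8526 = 70.0526 pm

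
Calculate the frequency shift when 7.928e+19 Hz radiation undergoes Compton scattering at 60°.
1.926e+19 Hz (decrease)

Convert frequency to wavelength (c = 299792458 m/s):
λ₀ = c/f₀ = 299792458/7.928e+19 = 3.7814387e-12 m = 3.7814 pm

Calculate Compton shift:
Δλ = λ_C(1 - cos(60°)) = 1.2132 pm

Final wavelength:
λ' = λ₀ + Δλ = 3.7814 + 1.2132 = 4.9946 pm

Final frequency:
f' = c/λ' = 299792458/4.9945938e-12 = 6.0023391e+19 Hz

Frequency shift (decrease):
Δf = f₀ - f' = 7.928e+19 - 6.0023391e+19 = 1.926e+19 Hz

(Intermediate values are shown rounded; full precision is carried through to the final answer.)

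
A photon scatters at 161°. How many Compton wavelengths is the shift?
1.9455 λ_C

The Compton shift formula is:
Δλ = λ_C(1 - cos θ)

Dividing both sides by λ_C:
Δλ/λ_C = 1 - cos θ

For θ = 161°:
Δλ/λ_C = 1 - cos(161°)
Δλ/λ_C = 1 - -0.9455
Δλ/λ_C = 1.9455

This means the shift is 1.9455 × λ_C = 4.7204 pm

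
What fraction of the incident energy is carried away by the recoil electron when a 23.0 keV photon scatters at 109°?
0.0563 (or 5.63%)

Calculate initial and final photon energies:

Initial: E₀ = 23.0 keV → λ₀ = 53.9062 pm
Compton shift: Δλ = 3.2162 pm
Final wavelength: λ' = 57.1224 pm
Final energy: E' = 21.7050 keV

Fractional energy loss:
(E₀ - E')/E₀ = (23.0000 - 21.7050)/23.0000
= 1.2950/23.0000
= 0.0563
= 5.63%

(Intermediate values are shown rounded; full precision is carried through to the final answer.)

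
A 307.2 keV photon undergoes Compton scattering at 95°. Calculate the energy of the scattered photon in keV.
185.7797 keV

First convert energy to wavelength:
λ = hc/E, with hc ≈ 1239.842 keV·pm (i.e. 1239.842 eV·nm)

For E = 307.2 keV = 307200 eV:
λ = 1239.842 keV·pm / 307.2 keV
λ = 4.0359 pm

Calculate the Compton shift:
Δλ = λ_C(1 - cos(95°)) = 2.4263 × 1.0872
Δλ = 2.6378 pm

Final wavelength:
λ' = 4.0359 + 2.6378 = 6.6737 pm

Final energy:
E' = hc/λ' = 1239.842 / 6.6737 = 185.7797 keV

(Intermediate values are shown rounded; full precision is carried through to the final answer.)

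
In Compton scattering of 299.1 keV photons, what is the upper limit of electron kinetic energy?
161.3071 keV

Maximum energy transfer occurs at θ = 180° (backscattering).

Initial photon: E₀ = 299.1 keV → λ₀ = 4.1452 pm

Maximum Compton shift (at 180°):
Δλ_max = 2λ_C = 2 × 2.4263 = 4.8526 pm

Final wavelength:
λ' = 4.1452 + 4.8526 = 8.9979 pm

Minimum photon energy (maximum energy to electron):
E'_min = hc/λ' = 137.7929 keV

Maximum electron kinetic energy:
K_max = E₀ - E'_min = 299.1000 - 137.7929 = 161.3071 keV

(Intermediate values are shown rounded; full precision is carried through to the final answer.)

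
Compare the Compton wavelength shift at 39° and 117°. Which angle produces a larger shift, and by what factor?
117° produces the larger shift by a factor of 6.524

Calculate both shifts using Δλ = λ_C(1 - cos θ):

For θ₁ = 39°:
Δλ₁ = 2.4263 × (1 - cos(39°))
Δλ₁ = 2.4263 × 0.2229
Δλ₁ = 0.5407 pm

For θ₂ = 117°:
Δλ₂ = 2.4263 × (1 - cos(117°))
Δλ₂ = 2.4263 × 1.4540
Δλ₂ = 3.5278 pm

The 117° angle produces the larger shift.
Ratio: 3.5278/0.5407 = 6.524

(Intermediate values are shown rounded; full precision is carried through to the final answer.)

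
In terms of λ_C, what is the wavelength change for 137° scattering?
1.7314 λ_C

The Compton shift formula is:
Δλ = λ_C(1 - cos θ)

Dividing both sides by λ_C:
Δλ/λ_C = 1 - cos θ

For θ = 137°:
Δλ/λ_C = 1 - cos(137°)
Δλ/λ_C = 1 - -0.7314
Δλ/λ_C = 1.7314

This means the shift is 1.7314 × λ_C = 4.2008 pm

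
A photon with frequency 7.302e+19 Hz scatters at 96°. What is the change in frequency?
2.884e+19 Hz (decrease)

Convert frequency to wavelength (c = 299792458 m/s):
λ₀ = c/f₀ = 299792458/7.302e+19 = 4.1056212e-12 m = 4.1056 pm

Calculate Compton shift:
Δλ = λ_C(1 - cos(96°)) = 2.6799 pm

Final wavelength:
λ' = λ₀ + Δλ = 4.1056 + 2.6799 = 6.7855 pm

Final frequency:
f' = c/λ' = 299792458/6.7855499e-12 = 4.4181012e+19 Hz

Frequency shift (decrease):
Δf = f₀ - f' = 7.302e+19 - 4.4181012e+19 = 2.884e+19 Hz

(Intermediate values are shown rounded; full precision is carried through to the final answer.)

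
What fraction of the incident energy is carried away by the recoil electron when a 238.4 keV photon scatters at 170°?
0.4808 (or 48.08%)

Calculate initial and final photon energies:

Initial: E₀ = 238.4 keV → λ₀ = 5.2007 pm
Compton shift: Δλ = 4.8158 pm
Final wavelength: λ' = 10.0164 pm
Final energy: E' = 123.7807 keV

Fractional energy loss:
(E₀ - E')/E₀ = (238.4000 - 123.7807)/238.4000
= 114.6193/238.4000
= 0.4808
= 48.08%

(Intermediate values are shown rounded; full precision is carried through to the final answer.)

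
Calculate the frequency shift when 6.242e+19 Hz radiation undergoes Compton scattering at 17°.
1.348e+18 Hz (decrease)

Convert frequency to wavelength (c = 299792458 m/s):
λ₀ = c/f₀ = 299792458/6.242e+19 = 4.8028269e-12 m = 4.8028 pm

Calculate Compton shift:
Δλ = λ_C(1 - cos(17°)) = 0.1060 pm

Final wavelength:
λ' = λ₀ + Δλ = 4.8028 + 0.1060 = 4.9088 pm

Final frequency:
f' = c/λ' = 299792458/4.9088452e-12 = 6.1071891e+19 Hz

Frequency shift (decrease):
Δf = f₀ - f' = 6.242e+19 - 6.1071891e+19 = 1.348e+18 Hz

(Intermediate values are shown rounded; full precision is carried through to the final answer.)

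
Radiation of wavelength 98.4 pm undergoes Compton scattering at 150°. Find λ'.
102.9276 pm

Using the Compton formula: λ' = λ + λ_C(1 − cos θ)

For θ = 150°, cos θ = -√3/2 (exact) ≈ -0.8660, so:
1 − cos 150° = 1 − (-√3/2) ≈ 1.8660

Δλ = λ_C × 1.8660 = 2.4263 × 1.8660 = 4.5276 pm

λ' = 98.4 + 4.5276 = 102.9276 pm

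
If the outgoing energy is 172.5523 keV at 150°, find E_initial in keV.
466.4998 keV

Convert final energy to wavelength (hc ≈ 1239.842 keV·pm):
λ' = hc/E' = 1239.842 / 172.5523 = 7.1853 pm

Calculate the Compton shift:
Δλ = λ_C(1 - cos(150°))
Δλ = 2.4263 × (1 - cos(150°))
Δλ = 4.5276 pm

Initial wavelength:
λ = λ' - Δλ = 7.1853 - 4.5276 = 2.6578 pm

Initial energy:
E = hc/λ = 1239.842 / 2.6578 = 466.4998 keV

(Intermediate values are shown rounded; full precision is carried through to the final answer.)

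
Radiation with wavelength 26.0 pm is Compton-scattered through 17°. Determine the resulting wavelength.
26.1060 pm

Using the Compton scattering formula:
λ' = λ + Δλ = λ + λ_C(1 - cos θ)

Given:
- Initial wavelength λ = 26.0 pm
- Scattering angle θ = 17°
- Compton wavelength λ_C ≈ 2.4263 pm

Calculate the shift:
Δλ = 2.4263 × (1 - cos(17°))
Δλ = 2.4263 × 0.0437
Δλ = 0.1060 pm

Final wavelength:
λ' = 26.0 + 0.1060 = 26.1060 pm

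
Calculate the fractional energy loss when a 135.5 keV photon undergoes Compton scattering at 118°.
0.2804 (or 28.04%)

Calculate initial and final photon energies:

Initial: E₀ = 135.5 keV → λ₀ = 9.1501 pm
Compton shift: Δλ = 3.5654 pm
Final wavelength: λ' = 12.7155 pm
Final energy: E' = 97.5062 keV

Fractional energy loss:
(E₀ - E')/E₀ = (135.5000 - 97.5062)/135.5000
= 37.9938/135.5000
= 0.2804
= 28.04%

(Intermediate values are shown rounded; full precision is carried through to the final answer.)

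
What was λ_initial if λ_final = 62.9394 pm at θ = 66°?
61.5000 pm

From λ' = λ + Δλ, we have λ = λ' - Δλ

First calculate the Compton shift:
Δλ = λ_C(1 - cos θ)
Δλ = 2.4263 × (1 - cos(66°))
Δλ = 2.4263 × 0.5933
Δλ = 1.4394 pm

Initial wavelength:
λ = λ' - Δλ
λ = 62.9394 - 1.4394
λ = 61.5000 pm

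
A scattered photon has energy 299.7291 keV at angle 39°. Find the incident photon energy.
344.8001 keV

Convert final energy to wavelength (hc ≈ 1239.842 keV·pm):
λ' = hc/E' = 1239.842 / 299.7291 = 4.1365 pm

Calculate the Compton shift:
Δλ = λ_C(1 - cos(39°))
Δλ = 2.4263 × (1 - cos(39°))
Δλ = 0.5407 pm

Initial wavelength:
λ = λ' - Δλ = 4.1365 - 0.5407 = 3.5958 pm

Initial energy:
E = hc/λ = 1239.842 / 3.5958 = 344.8001 keV

(Intermediate values are shown rounded; full precision is carried through to the final answer.)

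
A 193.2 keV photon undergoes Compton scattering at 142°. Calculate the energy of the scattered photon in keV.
115.2733 keV

First convert energy to wavelength:
λ = hc/E, with hc ≈ 1239.842 keV·pm (i.e. 1239.842 eV·nm)

For E = 193.2 keV = 193200 eV:
λ = 1239.842 keV·pm / 193.2 keV
λ = 6.4174 pm

Calculate the Compton shift:
Δλ = λ_C(1 - cos(142°)) = 2.4263 × 1.7880
Δλ = 4.3383 pm

Final wavelength:
λ' = 6.4174 + 4.3383 = 10.7557 pm

Final energy:
E' = hc/λ' = 1239.842 / 10.7557 = 115.2733 keV

(Intermediate values are shown rounded; full precision is carried through to the final answer.)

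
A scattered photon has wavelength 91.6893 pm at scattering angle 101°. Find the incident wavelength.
88.8000 pm

From λ' = λ + Δλ, we have λ = λ' - Δλ

First calculate the Compton shift:
Δλ = λ_C(1 - cos θ)
Δλ = 2.4263 × (1 - cos(101°))
Δλ = 2.4263 × 1.1908
Δλ = 2.8893 pm

Initial wavelength:
λ = λ' - Δλ
λ = 91.6893 - 2.8893
λ = 88.8000 pm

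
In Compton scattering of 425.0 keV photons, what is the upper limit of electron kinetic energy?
265.4300 keV

Maximum energy transfer occurs at θ = 180° (backscattering).

Initial photon: E₀ = 425.0 keV → λ₀ = 2.9173 pm

Maximum Compton shift (at 180°):
Δλ_max = 2λ_C = 2 × 2.4263 = 4.8526 pm

Final wavelength:
λ' = 2.9173 + 4.8526 = 7.7699 pm

Minimum photon energy (maximum energy to electron):
E'_min = hc/λ' = 159.5700 keV

Maximum electron kinetic energy:
K_max = E₀ - E'_min = 425.0000 - 159.5700 = 265.4300 keV

(Intermediate values are shown rounded; full precision is carried through to the final answer.)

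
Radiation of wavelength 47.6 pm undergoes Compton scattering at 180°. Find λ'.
52.4526 pm

Using the Compton formula: λ' = λ + λ_C(1 − cos θ)

For θ = 180°, cos θ = -1 (exact) = -1.0000, so:
1 − cos 180° = 1 − (-1) = 2.0000

Δλ = λ_C × 2.0000 = 2.4263 × 2.0000 = 4.8526 pm

λ' = 47.6 + 4.8526 = 52.4526 pm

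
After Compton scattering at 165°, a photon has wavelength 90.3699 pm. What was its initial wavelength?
85.6000 pm

From λ' = λ + Δλ, we have λ = λ' - Δλ

First calculate the Compton shift:
Δλ = λ_C(1 - cos θ)
Δλ = 2.4263 × (1 - cos(165°))
Δλ = 2.4263 × 1.9659
Δλ = 4.7699 pm

Initial wavelength:
λ = λ' - Δλ
λ = 90.3699 - 4.7699
λ = 85.6000 pm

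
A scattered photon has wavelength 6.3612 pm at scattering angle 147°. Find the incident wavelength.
1.9000 pm

From λ' = λ + Δλ, we have λ = λ' - Δλ

First calculate the Compton shift:
Δλ = λ_C(1 - cos θ)
Δλ = 2.4263 × (1 - cos(147°))
Δλ = 2.4263 × 1.8387
Δλ = 4.4612 pm

Initial wavelength:
λ = λ' - Δλ
λ = 6.3612 - 4.4612
λ = 1.9000 pm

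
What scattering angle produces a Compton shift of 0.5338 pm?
38.74°

From the Compton formula Δλ = λ_C(1 - cos θ), we can solve for θ:

cos θ = 1 - Δλ/λ_C

Given:
- Δλ = 0.5338 pm
- λ_C = h/(m_e·c) ≈ 2.42631024 pm

cos θ = 1 - 0.5338/2.42631024
cos θ = 1 - 0.220005
cos θ = 0.779995

θ = arccos(0.779995)
θ = 38.74°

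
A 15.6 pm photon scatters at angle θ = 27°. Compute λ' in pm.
15.8645 pm

Using the Compton scattering formula:
λ' = λ + Δλ = λ + λ_C(1 - cos θ)

Given:
- Initial wavelength λ = 15.6 pm
- Scattering angle θ = 27°
- Compton wavelength λ_C ≈ 2.4263 pm

Calculate the shift:
Δλ = 2.4263 × (1 - cos(27°))
Δλ = 2.4263 × 0.1090
Δλ = 0.2645 pm

Final wavelength:
λ' = 15.6 + 0.2645 = 15.8645 pm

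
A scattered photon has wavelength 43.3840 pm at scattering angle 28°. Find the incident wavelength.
43.1000 pm

From λ' = λ + Δλ, we have λ = λ' - Δλ

First calculate the Compton shift:
Δλ = λ_C(1 - cos θ)
Δλ = 2.4263 × (1 - cos(28°))
Δλ = 2.4263 × 0.1171
Δλ = 0.2840 pm

Initial wavelength:
λ = λ' - Δλ
λ = 43.3840 - 0.2840
λ = 43.1000 pm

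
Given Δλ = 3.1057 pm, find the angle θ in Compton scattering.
106.26°

From the Compton formula Δλ = λ_C(1 - cos θ), we can solve for θ:

cos θ = 1 - Δλ/λ_C

Given:
- Δλ = 3.1057 pm
- λ_C = h/(m_e·c) ≈ 2.42631024 pm

cos θ = 1 - 3.1057/2.42631024
cos θ = 1 - 1.280009
cos θ = -0.280009

θ = arccos(-0.280009)
θ = 106.26°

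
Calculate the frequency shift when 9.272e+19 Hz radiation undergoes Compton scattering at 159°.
5.489e+19 Hz (decrease)

Convert frequency to wavelength (c = 299792458 m/s):
λ₀ = c/f₀ = 299792458/9.272e+19 = 3.2333095e-12 m = 3.2333 pm

Calculate Compton shift:
Δλ = λ_C(1 - cos(159°)) = 4.6915 pm

Final wavelength:
λ' = λ₀ + Δλ = 3.2333 + 4.6915 = 7.9248 pm

Final frequency:
f' = c/λ' = 299792458/7.9247755e-12 = 3.7829773e+19 Hz

Frequency shift (decrease):
Δf = f₀ - f' = 9.272e+19 - 3.7829773e+19 = 5.489e+19 Hz

(Intermediate values are shown rounded; full precision is carried through to the final answer.)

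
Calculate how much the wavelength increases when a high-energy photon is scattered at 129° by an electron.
3.9532 pm

Using the Compton scattering formula:
Δλ = λ_C(1 - cos θ)

where λ_C = h/(m_e·c) ≈ 2.4263 pm is the Compton wavelength of an electron.

For θ = 129°:
cos(129°) = -0.6293
1 - cos(129°) = 1.6293

Δλ = 2.4263 × 1.6293
Δλ = 3.9532 pm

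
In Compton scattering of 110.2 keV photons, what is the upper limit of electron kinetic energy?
33.2077 keV

Maximum energy transfer occurs at θ = 180° (backscattering).

Initial photon: E₀ = 110.2 keV → λ₀ = 11.2508 pm

Maximum Compton shift (at 180°):
Δλ_max = 2λ_C = 2 × 2.4263 = 4.8526 pm

Final wavelength:
λ' = 11.2508 + 4.8526 = 16.1035 pm

Minimum photon energy (maximum energy to electron):
E'_min = hc/λ' = 76.9923 keV

Maximum electron kinetic energy:
K_max = E₀ - E'_min = 110.2000 - 76.9923 = 33.2077 keV

(Intermediate values are shown rounded; full precision is carried through to the final answer.)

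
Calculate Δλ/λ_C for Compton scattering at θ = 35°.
0.1808 λ_C

The Compton shift formula is:
Δλ = λ_C(1 - cos θ)

Dividing both sides by λ_C:
Δλ/λ_C = 1 - cos θ

For θ = 35°:
Δλ/λ_C = 1 - cos(35°)
Δλ/λ_C = 1 - 0.8192
Δλ/λ_C = 0.1808

This means the shift is 0.1808 × λ_C = 0.4388 pm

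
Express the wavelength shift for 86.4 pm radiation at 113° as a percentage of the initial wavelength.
3.9055%

Calculate the Compton shift:
Δλ = λ_C(1 - cos(113°))
Δλ = 2.4263 × (1 - cos(113°))
Δλ = 2.4263 × 1.3907
Δλ = 3.3743 pm

Percentage change:
(Δλ/λ₀) × 100 = (3.3743/86.4) × 100
= 3.9055%

(Intermediate values are shown rounded; full precision is carried through to the final answer.)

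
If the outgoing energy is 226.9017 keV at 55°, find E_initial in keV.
279.9000 keV

Convert final energy to wavelength (hc ≈ 1239.842 keV·pm):
λ' = hc/E' = 1239.842 / 226.9017 = 5.4642 pm

Calculate the Compton shift:
Δλ = λ_C(1 - cos(55°))
Δλ = 2.4263 × (1 - cos(55°))
Δλ = 1.0346 pm

Initial wavelength:
λ = λ' - Δλ = 5.4642 - 1.0346 = 4.4296 pm

Initial energy:
E = hc/λ = 1239.842 / 4.4296 = 279.9000 keV

(Intermediate values are shown rounded; full precision is carried through to the final answer.)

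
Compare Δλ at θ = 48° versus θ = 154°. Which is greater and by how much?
154° produces the larger shift by a factor of 5.739

Calculate both shifts using Δλ = λ_C(1 - cos θ):

For θ₁ = 48°:
Δλ₁ = 2.4263 × (1 - cos(48°))
Δλ₁ = 2.4263 × 0.3309
Δλ₁ = 0.8028 pm

For θ₂ = 154°:
Δλ₂ = 2.4263 × (1 - cos(154°))
Δλ₂ = 2.4263 × 1.8988
Δλ₂ = 4.6071 pm

The 154° angle produces the larger shift.
Ratio: 4.6071/0.8028 = 5.739

(Intermediate values are shown rounded; full precision is carried through to the final answer.)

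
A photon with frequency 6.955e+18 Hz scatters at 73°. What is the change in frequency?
2.664e+17 Hz (decrease)

Convert frequency to wavelength (c = 299792458 m/s):
λ₀ = c/f₀ = 299792458/6.955e+18 = 4.3104595e-11 m = 43.1046 pm

Calculate Compton shift:
Δλ = λ_C(1 - cos(73°)) = 1.7169 pm

Final wavelength:
λ' = λ₀ + Δλ = 43.1046 + 1.7169 = 44.8215 pm

Final frequency:
f' = c/λ' = 299792458/4.4821521e-11 = 6.6885829e+18 Hz

Frequency shift (decrease):
Δf = f₀ - f' = 6.955e+18 - 6.6885829e+18 = 2.664e+17 Hz

(Intermediate values are shown rounded; full precision is carried through to the final answer.)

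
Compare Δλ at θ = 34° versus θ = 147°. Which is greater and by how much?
147° produces the larger shift by a factor of 10.755

Calculate both shifts using Δλ = λ_C(1 - cos θ):

For θ₁ = 34°:
Δλ₁ = 2.4263 × (1 - cos(34°))
Δλ₁ = 2.4263 × 0.1710
Δλ₁ = 0.4148 pm

For θ₂ = 147°:
Δλ₂ = 2.4263 × (1 - cos(147°))
Δλ₂ = 2.4263 × 1.8387
Δλ₂ = 4.4612 pm

The 147° angle produces the larger shift.
Ratio: 4.4612/0.4148 = 10.755

(Intermediate values are shown rounded; full precision is carried through to the final answer.)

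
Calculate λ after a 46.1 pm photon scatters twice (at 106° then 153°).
53.7833 pm

Apply Compton shift twice:

First scattering at θ₁ = 106°:
Δλ₁ = λ_C(1 - cos(106°))
Δλ₁ = 2.4263 × 1.2756
Δλ₁ = 3.0951 pm

After first scattering:
λ₁ = 46.1 + 3.0951 = 49.1951 pm

Second scattering at θ₂ = 153°:
Δλ₂ = λ_C(1 - cos(153°))
Δλ₂ = 2.4263 × 1.8910
Δλ₂ = 4.5882 pm

Final wavelength:
λ₂ = 49.1951 + 4.5882 = 53.7833 pm

Total shift: Δλ_total = 3.0951 + 4.5882 = 7.6833 pm

(Intermediate values are shown rounded; full precision is carried through to the final answer.)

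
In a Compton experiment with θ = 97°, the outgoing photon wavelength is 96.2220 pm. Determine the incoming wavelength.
93.5000 pm

From λ' = λ + Δλ, we have λ = λ' - Δλ

First calculate the Compton shift:
Δλ = λ_C(1 - cos θ)
Δλ = 2.4263 × (1 - cos(97°))
Δλ = 2.4263 × 1.1219
Δλ = 2.7220 pm

Initial wavelength:
λ = λ' - Δλ
λ = 96.2220 - 2.7220
λ = 93.5000 pm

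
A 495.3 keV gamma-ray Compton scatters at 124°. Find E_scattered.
197.2292 keV

First convert energy to wavelength:
λ = hc/E, with hc ≈ 1239.842 keV·pm (i.e. 1239.842 eV·nm)

For E = 495.3 keV = 495300 eV:
λ = 1239.842 keV·pm / 495.3 keV
λ = 2.5032 pm

Calculate the Compton shift:
Δλ = λ_C(1 - cos(124°)) = 2.4263 × 1.5592
Δλ = 3.7831 pm

Final wavelength:
λ' = 2.5032 + 3.7831 = 6.2863 pm

Final energy:
E' = hc/λ' = 1239.842 / 6.2863 = 197.2292 keV

(Intermediate values are shown rounded; full precision is carried through to the final answer.)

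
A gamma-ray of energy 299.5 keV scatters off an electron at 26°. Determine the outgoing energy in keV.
282.7292 keV

First convert energy to wavelength:
λ = hc/E, with hc ≈ 1239.842 keV·pm (i.e. 1239.842 eV·nm)

For E = 299.5 keV = 299500 eV:
λ = 1239.842 keV·pm / 299.5 keV
λ = 4.1397 pm

Calculate the Compton shift:
Δλ = λ_C(1 - cos(26°)) = 2.4263 × 0.1012
Δλ = 0.2456 pm

Final wavelength:
λ' = 4.1397 + 0.2456 = 4.3853 pm

Final energy:
E' = hc/λ' = 1239.842 / 4.3853 = 282.7292 keV

(Intermediate values are shown rounded; full precision is carried through to the final answer.)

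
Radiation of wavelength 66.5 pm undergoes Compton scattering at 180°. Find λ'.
71.3526 pm

Using the Compton formula: λ' = λ + λ_C(1 − cos θ)

For θ = 180°, cos θ = -1 (exact) = -1.0000, so:
1 − cos 180° = 1 − (-1) = 2.0000

Δλ = λ_C × 2.0000 = 2.4263 × 2.0000 = 4.8526 pm

λ' = 66.5 + 4.8526 = 71.3526 pm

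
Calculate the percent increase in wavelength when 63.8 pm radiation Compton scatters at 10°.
0.0578%

Calculate the Compton shift:
Δλ = λ_C(1 - cos(10°))
Δλ = 2.4263 × (1 - cos(10°))
Δλ = 2.4263 × 0.0152
Δλ = 0.0369 pm

Percentage change:
(Δλ/λ₀) × 100 = (0.0369/63.8) × 100
= 0.0578%

(Intermediate values are shown rounded; full precision is carried through to the final answer.)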